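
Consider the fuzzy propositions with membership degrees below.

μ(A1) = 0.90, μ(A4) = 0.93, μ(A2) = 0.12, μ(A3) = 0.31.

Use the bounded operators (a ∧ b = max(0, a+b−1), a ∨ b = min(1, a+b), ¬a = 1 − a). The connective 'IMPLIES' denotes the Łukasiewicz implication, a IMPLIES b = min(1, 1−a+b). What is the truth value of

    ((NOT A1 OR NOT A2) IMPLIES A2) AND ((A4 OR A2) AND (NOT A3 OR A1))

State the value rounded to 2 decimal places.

0.14

NOT A1 = 1 − 0.90 = 0.10
NOT A2 = 1 − 0.12 = 0.88
NOT A1 OR NOT A2 = min(1, a+b) on (0.10, 0.88) = 0.98
(NOT A1 OR NOT A2) IMPLIES A2  [Łukasiewicz: min(1, 1−a+b)] with a=0.98, b=0.12 → 0.14
A4 OR A2 = min(1, a+b) on (0.93, 0.12) = 1.00
NOT A3 = 1 − 0.31 = 0.69
NOT A3 OR A1 = min(1, a+b) on (0.69, 0.90) = 1.00
(A4 OR A2) AND (NOT A3 OR A1) = max(0, a+b−1) on (1.00, 1.00) = 1.00
((NOT A1 OR NOT A2) IMPLIES A2) AND ((A4 OR A2) AND (NOT A3 OR A1)) = max(0, a+b−1) on (0.14, 1.00) = 0.14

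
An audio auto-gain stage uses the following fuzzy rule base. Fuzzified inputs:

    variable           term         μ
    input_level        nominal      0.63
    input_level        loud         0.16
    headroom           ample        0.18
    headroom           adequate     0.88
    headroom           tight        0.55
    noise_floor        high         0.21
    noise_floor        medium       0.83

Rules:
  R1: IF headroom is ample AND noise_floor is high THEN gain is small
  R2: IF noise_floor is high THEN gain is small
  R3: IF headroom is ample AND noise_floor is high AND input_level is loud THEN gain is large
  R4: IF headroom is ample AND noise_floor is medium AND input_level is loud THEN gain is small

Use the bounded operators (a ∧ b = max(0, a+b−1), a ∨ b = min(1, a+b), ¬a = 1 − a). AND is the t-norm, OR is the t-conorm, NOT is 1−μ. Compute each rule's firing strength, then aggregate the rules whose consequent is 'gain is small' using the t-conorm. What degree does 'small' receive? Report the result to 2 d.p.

0.21

R1: ample=0.18, high=0.21; AND[max(0, a+b−1)] → w = 0.00
R2: high=0.21 → w = 0.21
R3: ample=0.18, high=0.21, loud=0.16; AND[max(0, a+b−1)] → w = 0.00
R4: ample=0.18, medium=0.83, loud=0.16; AND[max(0, a+b−1)] → w = 0.00
Rules with consequent 'small': {R1, R2, R4} → strengths 0.00, 0.21, 0.00
Aggregate via t-conorm [min(1, a+b)]: 0.21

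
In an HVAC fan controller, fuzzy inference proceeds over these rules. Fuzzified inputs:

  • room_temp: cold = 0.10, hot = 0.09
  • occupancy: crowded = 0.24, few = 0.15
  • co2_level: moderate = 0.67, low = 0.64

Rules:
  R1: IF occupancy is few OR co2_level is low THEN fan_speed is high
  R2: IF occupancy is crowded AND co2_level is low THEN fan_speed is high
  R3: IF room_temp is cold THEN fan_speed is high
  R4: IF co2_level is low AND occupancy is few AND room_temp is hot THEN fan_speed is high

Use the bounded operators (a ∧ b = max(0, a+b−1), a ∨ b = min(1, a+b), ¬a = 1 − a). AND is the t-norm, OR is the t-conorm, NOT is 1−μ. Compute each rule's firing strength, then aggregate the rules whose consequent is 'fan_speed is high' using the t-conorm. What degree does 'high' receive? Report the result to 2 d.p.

R1: few=0.15, low=0.64; OR[min(1, a+b)] → w = 0.79
R2: crowded=0.24, low=0.64; AND[max(0, a+b−1)] → w = 0.00
R3: cold=0.10 → w = 0.10
R4: low=0.64, few=0.15, hot=0.09; AND[max(0, a+b−1)] → w = 0.00
Rules with consequent 'high': {R1, R2, R3, R4} → strengths 0.79, 0.00, 0.10, 0.00
Aggregate via t-conorm [min(1, a+b)]: 0.89

0.89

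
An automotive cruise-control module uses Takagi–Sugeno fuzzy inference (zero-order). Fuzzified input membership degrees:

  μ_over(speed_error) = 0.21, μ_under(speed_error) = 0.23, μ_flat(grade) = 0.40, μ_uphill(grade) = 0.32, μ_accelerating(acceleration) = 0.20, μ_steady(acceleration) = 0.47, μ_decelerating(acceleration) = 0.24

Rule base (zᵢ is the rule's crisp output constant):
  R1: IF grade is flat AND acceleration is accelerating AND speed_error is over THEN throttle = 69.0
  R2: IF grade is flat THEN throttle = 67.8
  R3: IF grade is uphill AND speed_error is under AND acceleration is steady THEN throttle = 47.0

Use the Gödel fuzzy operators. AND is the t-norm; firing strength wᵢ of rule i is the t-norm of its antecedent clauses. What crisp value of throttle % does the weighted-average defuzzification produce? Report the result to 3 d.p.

R1 (z=69.0): flat=0.40, accelerating=0.20, over=0.21; AND[min(a, b)] → w = 0.20
R2 (z=67.8): flat=0.40 → w = 0.40
R3 (z=47.0): uphill=0.32, under=0.23, steady=0.47; AND[min(a, b)] → w = 0.23
Weighted average = (0.20·69.0 + 0.40·67.8 + 0.23·47.0) / (0.20 + 0.40 + 0.23)
  = 51.7300 / 0.8300 = 62.325

62.325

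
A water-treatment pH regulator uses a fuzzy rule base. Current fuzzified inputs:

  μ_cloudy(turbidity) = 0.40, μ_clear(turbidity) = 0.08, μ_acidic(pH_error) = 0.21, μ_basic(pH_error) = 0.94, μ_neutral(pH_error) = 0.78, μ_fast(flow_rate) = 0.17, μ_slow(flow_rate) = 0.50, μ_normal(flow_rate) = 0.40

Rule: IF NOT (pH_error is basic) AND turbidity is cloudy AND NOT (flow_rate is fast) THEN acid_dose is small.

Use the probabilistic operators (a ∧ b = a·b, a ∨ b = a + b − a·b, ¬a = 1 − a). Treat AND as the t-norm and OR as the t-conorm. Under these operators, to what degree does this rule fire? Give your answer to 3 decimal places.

0.020

firing strength: ¬basic=1−0.94=0.06, cloudy=0.40, ¬fast=1−0.17=0.83; AND[a·b] → w = 0.0199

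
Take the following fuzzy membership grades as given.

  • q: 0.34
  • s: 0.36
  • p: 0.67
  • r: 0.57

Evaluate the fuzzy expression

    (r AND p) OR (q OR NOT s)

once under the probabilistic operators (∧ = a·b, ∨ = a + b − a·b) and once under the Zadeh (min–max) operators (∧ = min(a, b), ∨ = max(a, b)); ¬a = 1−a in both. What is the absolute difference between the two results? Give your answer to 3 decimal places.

0.213

Under probabilistic:
  r AND p = a·b on (0.5700, 0.6700) = 0.3819
  NOT s = 1 − 0.3600 = 0.6400
  q OR NOT s = a + b − a·b on (0.3400, 0.6400) = 0.7624
  (r AND p) OR (q OR NOT s) = a + b − a·b on (0.3819, 0.7624) = 0.8531
  → value = 0.8531
Under Zadeh (min–max):
  r AND p = min(a, b) on (0.57, 0.67) = 0.57
  NOT s = 1 − 0.36 = 0.64
  q OR NOT s = max(a, b) on (0.34, 0.64) = 0.64
  (r AND p) OR (q OR NOT s) = max(a, b) on (0.57, 0.64) = 0.64
  → value = 0.6400
|0.8531 − 0.6400| = 0.213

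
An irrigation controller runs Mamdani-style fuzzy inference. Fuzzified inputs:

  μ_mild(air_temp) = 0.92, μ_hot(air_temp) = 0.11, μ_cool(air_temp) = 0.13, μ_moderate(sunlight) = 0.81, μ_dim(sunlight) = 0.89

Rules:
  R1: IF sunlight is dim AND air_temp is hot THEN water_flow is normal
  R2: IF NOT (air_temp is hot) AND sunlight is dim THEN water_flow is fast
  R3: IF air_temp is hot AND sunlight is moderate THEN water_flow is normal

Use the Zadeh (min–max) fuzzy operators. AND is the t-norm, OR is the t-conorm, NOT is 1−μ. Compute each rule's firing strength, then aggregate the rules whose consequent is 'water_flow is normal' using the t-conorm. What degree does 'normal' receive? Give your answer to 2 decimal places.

R1: dim=0.89, hot=0.11; AND[min(a, b)] → w = 0.11
R2: ¬hot=1−0.11=0.89, dim=0.89; AND[min(a, b)] → w = 0.89
R3: hot=0.11, moderate=0.81; AND[min(a, b)] → w = 0.11
Rules with consequent 'normal': {R1, R3} → strengths 0.11, 0.11
Aggregate via t-conorm [max(a, b)]: 0.11

0.11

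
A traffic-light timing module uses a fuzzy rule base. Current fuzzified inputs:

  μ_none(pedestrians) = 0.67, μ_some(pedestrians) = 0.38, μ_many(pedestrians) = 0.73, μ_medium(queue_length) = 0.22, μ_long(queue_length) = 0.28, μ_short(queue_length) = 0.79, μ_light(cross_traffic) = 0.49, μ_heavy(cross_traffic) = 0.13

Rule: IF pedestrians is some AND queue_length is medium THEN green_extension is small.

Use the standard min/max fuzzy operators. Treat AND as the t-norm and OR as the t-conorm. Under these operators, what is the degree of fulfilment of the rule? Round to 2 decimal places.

0.22

firing strength: some=0.38, medium=0.22; AND[min(a, b)] → w = 0.22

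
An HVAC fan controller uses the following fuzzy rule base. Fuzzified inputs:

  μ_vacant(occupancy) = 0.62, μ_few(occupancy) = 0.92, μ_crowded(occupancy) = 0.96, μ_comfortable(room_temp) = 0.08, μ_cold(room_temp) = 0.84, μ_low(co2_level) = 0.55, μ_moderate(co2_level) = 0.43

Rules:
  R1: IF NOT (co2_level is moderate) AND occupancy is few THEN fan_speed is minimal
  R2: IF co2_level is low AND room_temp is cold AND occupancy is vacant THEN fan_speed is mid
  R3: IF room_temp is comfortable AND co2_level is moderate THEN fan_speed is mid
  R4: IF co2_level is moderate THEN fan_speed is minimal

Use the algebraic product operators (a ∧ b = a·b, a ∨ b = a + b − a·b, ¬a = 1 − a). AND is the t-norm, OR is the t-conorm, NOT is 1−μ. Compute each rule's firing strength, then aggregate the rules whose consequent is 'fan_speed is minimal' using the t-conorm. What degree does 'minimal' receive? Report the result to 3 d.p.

0.729

R1: ¬moderate=1−0.43=0.57, few=0.92; AND[a·b] → w = 0.5244
R2: low=0.55, cold=0.84, vacant=0.62; AND[a·b] → w = 0.2864
R3: comfortable=0.08, moderate=0.43; AND[a·b] → w = 0.0344
R4: moderate=0.43 → w = 0.4300
Rules with consequent 'minimal': {R1, R4} → strengths 0.5244, 0.4300
Aggregate via t-conorm [a + b − a·b]: 0.7289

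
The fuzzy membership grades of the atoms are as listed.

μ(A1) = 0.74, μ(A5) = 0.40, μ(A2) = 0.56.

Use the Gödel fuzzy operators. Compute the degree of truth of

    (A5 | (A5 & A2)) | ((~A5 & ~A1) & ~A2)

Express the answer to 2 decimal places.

A5 & A2 = min(a, b) on (0.40, 0.56) = 0.40
A5 | (A5 & A2) = max(a, b) on (0.40, 0.40) = 0.40
~A5 = 1 − 0.40 = 0.60
~A1 = 1 − 0.74 = 0.26
~A5 & ~A1 = min(a, b) on (0.60, 0.26) = 0.26
~A2 = 1 − 0.56 = 0.44
(~A5 & ~A1) & ~A2 = min(a, b) on (0.26, 0.44) = 0.26
(A5 | (A5 & A2)) | ((~A5 & ~A1) & ~A2) = max(a, b) on (0.40, 0.26) = 0.40

0.40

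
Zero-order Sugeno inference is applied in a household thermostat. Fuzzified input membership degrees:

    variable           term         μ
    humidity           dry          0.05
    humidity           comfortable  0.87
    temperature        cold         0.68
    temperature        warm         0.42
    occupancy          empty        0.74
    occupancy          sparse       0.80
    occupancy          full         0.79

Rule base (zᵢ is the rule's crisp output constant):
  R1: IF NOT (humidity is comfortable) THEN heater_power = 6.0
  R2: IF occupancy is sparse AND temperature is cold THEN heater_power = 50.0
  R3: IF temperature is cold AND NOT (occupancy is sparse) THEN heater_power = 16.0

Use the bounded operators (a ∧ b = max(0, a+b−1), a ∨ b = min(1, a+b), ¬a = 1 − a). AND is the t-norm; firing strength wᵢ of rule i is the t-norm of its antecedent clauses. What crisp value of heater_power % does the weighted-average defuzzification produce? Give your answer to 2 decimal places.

40.62

R1 (z=6.0): ¬comfortable=1−0.87=0.13 → w = 0.13
R2 (z=50.0): sparse=0.80, cold=0.68; AND[max(0, a+b−1)] → w = 0.48
R3 (z=16.0): cold=0.68, ¬sparse=1−0.80=0.20; AND[max(0, a+b−1)] → w = 0.00
Weighted average = (0.13·6.0 + 0.48·50.0 + 0.00·16.0) / (0.13 + 0.48 + 0.00)
  = 24.7800 / 0.6100 = 40.62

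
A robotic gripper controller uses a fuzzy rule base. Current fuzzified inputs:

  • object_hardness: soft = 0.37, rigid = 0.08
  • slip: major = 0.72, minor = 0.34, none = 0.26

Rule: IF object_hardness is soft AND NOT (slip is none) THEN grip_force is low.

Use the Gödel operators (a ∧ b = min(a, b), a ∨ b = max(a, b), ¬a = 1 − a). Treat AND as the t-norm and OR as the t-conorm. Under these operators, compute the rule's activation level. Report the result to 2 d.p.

firing strength: soft=0.37, ¬none=1−0.26=0.74; AND[min(a, b)] → w = 0.37

0.37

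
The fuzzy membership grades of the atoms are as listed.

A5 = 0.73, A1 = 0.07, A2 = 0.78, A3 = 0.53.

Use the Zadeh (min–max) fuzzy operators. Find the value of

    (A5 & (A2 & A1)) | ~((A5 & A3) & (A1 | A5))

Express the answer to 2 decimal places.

0.47

A2 & A1 = min(a, b) on (0.78, 0.07) = 0.07
A5 & (A2 & A1) = min(a, b) on (0.73, 0.07) = 0.07
A5 & A3 = min(a, b) on (0.73, 0.53) = 0.53
A1 | A5 = max(a, b) on (0.07, 0.73) = 0.73
(A5 & A3) & (A1 | A5) = min(a, b) on (0.53, 0.73) = 0.53
~((A5 & A3) & (A1 | A5)) = 1 − 0.53 = 0.47
(A5 & (A2 & A1)) | ~((A5 & A3) & (A1 | A5)) = max(a, b) on (0.07, 0.47) = 0.47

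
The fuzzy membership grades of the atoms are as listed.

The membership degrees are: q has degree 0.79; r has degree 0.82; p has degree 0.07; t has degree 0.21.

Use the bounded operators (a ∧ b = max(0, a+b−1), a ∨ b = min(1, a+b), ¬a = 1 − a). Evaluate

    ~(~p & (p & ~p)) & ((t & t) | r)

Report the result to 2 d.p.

~p = 1 − 0.07 = 0.93
~p = 1 − 0.07 = 0.93
p & ~p = max(0, a+b−1) on (0.07, 0.93) = 0.00
~p & (p & ~p) = max(0, a+b−1) on (0.93, 0.00) = 0.00
~(~p & (p & ~p)) = 1 − 0.00 = 1.00
t & t = max(0, a+b−1) on (0.21, 0.21) = 0.00
(t & t) | r = min(1, a+b) on (0.00, 0.82) = 0.82
~(~p & (p & ~p)) & ((t & t) | r) = max(0, a+b−1) on (1.00, 0.82) = 0.82

0.82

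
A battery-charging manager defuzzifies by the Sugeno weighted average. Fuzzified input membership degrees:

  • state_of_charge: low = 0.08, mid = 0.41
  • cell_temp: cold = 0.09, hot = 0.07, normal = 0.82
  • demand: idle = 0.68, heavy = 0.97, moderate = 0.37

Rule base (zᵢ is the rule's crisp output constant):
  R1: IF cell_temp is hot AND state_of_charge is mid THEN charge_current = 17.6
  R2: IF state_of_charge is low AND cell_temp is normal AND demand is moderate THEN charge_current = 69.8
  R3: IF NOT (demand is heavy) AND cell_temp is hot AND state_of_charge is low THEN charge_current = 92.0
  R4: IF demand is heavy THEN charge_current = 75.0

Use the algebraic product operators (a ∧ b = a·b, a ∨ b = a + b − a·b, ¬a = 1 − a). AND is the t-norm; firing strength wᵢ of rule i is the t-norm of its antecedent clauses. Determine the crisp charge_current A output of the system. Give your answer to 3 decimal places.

73.269

R1 (z=17.6): hot=0.07, mid=0.41; AND[a·b] → w = 0.0287
R2 (z=69.8): low=0.08, normal=0.82, moderate=0.37; AND[a·b] → w = 0.0243
R3 (z=92.0): ¬heavy=1−0.97=0.03, hot=0.07, low=0.08; AND[a·b] → w = 0.0002
R4 (z=75.0): heavy=0.97 → w = 0.9700
Weighted average = (0.0287·17.6 + 0.0243·69.8 + 0.0002·92.0 + 0.9700·75.0) / (0.0287 + 0.0243 + 0.0002 + 0.9700)
  = 74.9648 / 1.0231 = 73.269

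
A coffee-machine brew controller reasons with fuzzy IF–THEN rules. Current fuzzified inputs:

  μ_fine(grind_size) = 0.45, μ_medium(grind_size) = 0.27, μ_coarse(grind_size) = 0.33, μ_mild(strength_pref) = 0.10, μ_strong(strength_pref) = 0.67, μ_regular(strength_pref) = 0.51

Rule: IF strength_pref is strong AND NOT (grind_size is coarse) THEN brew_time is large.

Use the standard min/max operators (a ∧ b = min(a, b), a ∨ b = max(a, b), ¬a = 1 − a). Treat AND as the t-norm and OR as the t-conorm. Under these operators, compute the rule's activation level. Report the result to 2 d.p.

0.67

firing strength: strong=0.67, ¬coarse=1−0.33=0.67; AND[min(a, b)] → w = 0.67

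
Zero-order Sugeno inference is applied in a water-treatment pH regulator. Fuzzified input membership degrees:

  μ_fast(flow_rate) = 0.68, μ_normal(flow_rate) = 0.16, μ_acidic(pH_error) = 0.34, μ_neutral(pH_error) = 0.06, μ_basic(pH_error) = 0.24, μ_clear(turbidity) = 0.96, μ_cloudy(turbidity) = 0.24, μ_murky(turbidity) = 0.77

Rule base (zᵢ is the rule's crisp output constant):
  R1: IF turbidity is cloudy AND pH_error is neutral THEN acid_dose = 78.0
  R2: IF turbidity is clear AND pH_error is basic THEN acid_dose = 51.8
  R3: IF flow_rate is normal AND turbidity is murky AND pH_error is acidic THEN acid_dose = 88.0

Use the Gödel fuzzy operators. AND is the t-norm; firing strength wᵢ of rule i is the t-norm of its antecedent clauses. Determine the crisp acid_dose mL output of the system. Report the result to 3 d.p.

67.809

R1 (z=78.0): cloudy=0.24, neutral=0.06; AND[min(a, b)] → w = 0.06
R2 (z=51.8): clear=0.96, basic=0.24; AND[min(a, b)] → w = 0.24
R3 (z=88.0): normal=0.16, murky=0.77, acidic=0.34; AND[min(a, b)] → w = 0.16
Weighted average = (0.06·78.0 + 0.24·51.8 + 0.16·88.0) / (0.06 + 0.24 + 0.16)
  = 31.1920 / 0.4600 = 67.809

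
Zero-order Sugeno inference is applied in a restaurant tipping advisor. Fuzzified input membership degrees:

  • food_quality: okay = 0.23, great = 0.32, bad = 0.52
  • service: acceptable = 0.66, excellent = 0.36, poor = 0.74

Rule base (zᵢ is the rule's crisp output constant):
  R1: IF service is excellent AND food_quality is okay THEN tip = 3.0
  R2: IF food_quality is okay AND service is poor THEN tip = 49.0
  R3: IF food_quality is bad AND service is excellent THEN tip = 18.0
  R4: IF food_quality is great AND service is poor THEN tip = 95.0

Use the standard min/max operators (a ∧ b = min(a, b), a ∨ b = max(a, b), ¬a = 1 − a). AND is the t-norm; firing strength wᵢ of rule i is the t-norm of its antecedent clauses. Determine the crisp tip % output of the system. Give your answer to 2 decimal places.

42.84

R1 (z=3.0): excellent=0.36, okay=0.23; AND[min(a, b)] → w = 0.23
R2 (z=49.0): okay=0.23, poor=0.74; AND[min(a, b)] → w = 0.23
R3 (z=18.0): bad=0.52, excellent=0.36; AND[min(a, b)] → w = 0.36
R4 (z=95.0): great=0.32, poor=0.74; AND[min(a, b)] → w = 0.32
Weighted average = (0.23·3.0 + 0.23·49.0 + 0.36·18.0 + 0.32·95.0) / (0.23 + 0.23 + 0.36 + 0.32)
  = 48.8400 / 1.1400 = 42.84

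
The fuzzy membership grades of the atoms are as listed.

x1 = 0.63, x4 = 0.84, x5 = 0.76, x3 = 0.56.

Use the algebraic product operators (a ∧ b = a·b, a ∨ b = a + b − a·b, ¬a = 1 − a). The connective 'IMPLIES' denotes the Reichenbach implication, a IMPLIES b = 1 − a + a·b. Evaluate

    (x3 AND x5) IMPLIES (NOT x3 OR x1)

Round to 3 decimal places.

x3 AND x5 = a·b on (0.5600, 0.7600) = 0.4256
NOT x3 = 1 − 0.5600 = 0.4400
NOT x3 OR x1 = a + b − a·b on (0.4400, 0.6300) = 0.7928
(x3 AND x5) IMPLIES (NOT x3 OR x1)  [Reichenbach: 1 − a + a·b] with a=0.4256, b=0.7928 → 0.9118

0.912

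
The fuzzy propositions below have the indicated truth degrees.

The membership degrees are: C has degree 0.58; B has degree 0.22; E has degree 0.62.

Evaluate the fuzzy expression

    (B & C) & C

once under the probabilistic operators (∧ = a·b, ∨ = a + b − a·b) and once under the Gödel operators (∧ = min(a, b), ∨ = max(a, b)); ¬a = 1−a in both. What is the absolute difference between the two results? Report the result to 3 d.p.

Under probabilistic:
  B & C = a·b on (0.2200, 0.5800) = 0.1276
  (B & C) & C = a·b on (0.1276, 0.5800) = 0.0740
  → value = 0.0740
Under Gödel:
  B & C = min(a, b) on (0.22, 0.58) = 0.22
  (B & C) & C = min(a, b) on (0.22, 0.58) = 0.22
  → value = 0.2200
|0.0740 − 0.2200| = 0.146

0.146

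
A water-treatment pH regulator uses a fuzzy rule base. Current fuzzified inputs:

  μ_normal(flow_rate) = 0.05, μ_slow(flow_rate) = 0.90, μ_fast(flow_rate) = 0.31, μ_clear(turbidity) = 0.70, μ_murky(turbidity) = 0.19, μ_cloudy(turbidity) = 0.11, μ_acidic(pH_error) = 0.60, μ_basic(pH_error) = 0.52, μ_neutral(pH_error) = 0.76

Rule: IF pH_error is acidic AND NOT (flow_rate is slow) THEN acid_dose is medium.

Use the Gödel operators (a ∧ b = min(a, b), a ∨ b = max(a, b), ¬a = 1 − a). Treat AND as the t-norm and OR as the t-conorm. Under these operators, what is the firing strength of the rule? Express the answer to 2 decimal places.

0.10

firing strength: acidic=0.60, ¬slow=1−0.90=0.10; AND[min(a, b)] → w = 0.10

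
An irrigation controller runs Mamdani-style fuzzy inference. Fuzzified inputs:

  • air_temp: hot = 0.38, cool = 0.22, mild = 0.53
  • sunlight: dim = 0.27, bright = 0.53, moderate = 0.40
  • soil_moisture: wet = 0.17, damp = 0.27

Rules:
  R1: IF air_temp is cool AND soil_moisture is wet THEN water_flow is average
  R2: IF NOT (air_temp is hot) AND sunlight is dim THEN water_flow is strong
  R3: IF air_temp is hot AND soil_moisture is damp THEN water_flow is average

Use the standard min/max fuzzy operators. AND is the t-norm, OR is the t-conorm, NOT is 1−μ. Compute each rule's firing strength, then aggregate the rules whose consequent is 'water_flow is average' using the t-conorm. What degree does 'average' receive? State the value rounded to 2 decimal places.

0.27

R1: cool=0.22, wet=0.17; AND[min(a, b)] → w = 0.17
R2: ¬hot=1−0.38=0.62, dim=0.27; AND[min(a, b)] → w = 0.27
R3: hot=0.38, damp=0.27; AND[min(a, b)] → w = 0.27
Rules with consequent 'average': {R1, R3} → strengths 0.17, 0.27
Aggregate via t-conorm [max(a, b)]: 0.27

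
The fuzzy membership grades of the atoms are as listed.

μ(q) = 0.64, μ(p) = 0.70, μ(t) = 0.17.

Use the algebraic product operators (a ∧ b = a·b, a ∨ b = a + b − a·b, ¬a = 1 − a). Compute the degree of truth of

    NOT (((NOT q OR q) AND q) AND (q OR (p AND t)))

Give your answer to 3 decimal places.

0.664

NOT q = 1 − 0.6400 = 0.3600
NOT q OR q = a + b − a·b on (0.3600, 0.6400) = 0.7696
(NOT q OR q) AND q = a·b on (0.7696, 0.6400) = 0.4925
p AND t = a·b on (0.7000, 0.1700) = 0.1190
q OR (p AND t) = a + b − a·b on (0.6400, 0.1190) = 0.6828
((NOT q OR q) AND q) AND (q OR (p AND t)) = a·b on (0.4925, 0.6828) = 0.3363
NOT (((NOT q OR q) AND q) AND (q OR (p AND t))) = 1 − 0.3363 = 0.6637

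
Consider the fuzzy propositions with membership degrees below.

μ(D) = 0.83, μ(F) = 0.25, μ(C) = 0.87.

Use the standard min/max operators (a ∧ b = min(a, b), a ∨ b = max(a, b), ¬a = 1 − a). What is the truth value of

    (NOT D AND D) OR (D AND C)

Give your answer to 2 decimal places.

NOT D = 1 − 0.83 = 0.17
NOT D AND D = min(a, b) on (0.17, 0.83) = 0.17
D AND C = min(a, b) on (0.83, 0.87) = 0.83
(NOT D AND D) OR (D AND C) = max(a, b) on (0.17, 0.83) = 0.83

0.83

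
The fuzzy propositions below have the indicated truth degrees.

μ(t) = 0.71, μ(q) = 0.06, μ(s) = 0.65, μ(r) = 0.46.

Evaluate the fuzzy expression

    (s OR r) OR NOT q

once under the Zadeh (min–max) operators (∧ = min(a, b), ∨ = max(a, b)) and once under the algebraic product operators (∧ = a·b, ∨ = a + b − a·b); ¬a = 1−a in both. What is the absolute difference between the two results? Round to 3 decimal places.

Under Zadeh (min–max):
  s OR r = max(a, b) on (0.65, 0.46) = 0.65
  NOT q = 1 − 0.06 = 0.94
  (s OR r) OR NOT q = max(a, b) on (0.65, 0.94) = 0.94
  → value = 0.9400
Under algebraic product:
  s OR r = a + b − a·b on (0.6500, 0.4600) = 0.8110
  NOT q = 1 − 0.0600 = 0.9400
  (s OR r) OR NOT q = a + b − a·b on (0.8110, 0.9400) = 0.9887
  → value = 0.9887
|0.9400 − 0.9887| = 0.049

0.049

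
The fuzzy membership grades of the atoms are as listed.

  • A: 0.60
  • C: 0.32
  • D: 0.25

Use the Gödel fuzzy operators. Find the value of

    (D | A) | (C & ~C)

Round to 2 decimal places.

0.60

D | A = max(a, b) on (0.25, 0.60) = 0.60
~C = 1 − 0.32 = 0.68
C & ~C = min(a, b) on (0.32, 0.68) = 0.32
(D | A) | (C & ~C) = max(a, b) on (0.60, 0.32) = 0.60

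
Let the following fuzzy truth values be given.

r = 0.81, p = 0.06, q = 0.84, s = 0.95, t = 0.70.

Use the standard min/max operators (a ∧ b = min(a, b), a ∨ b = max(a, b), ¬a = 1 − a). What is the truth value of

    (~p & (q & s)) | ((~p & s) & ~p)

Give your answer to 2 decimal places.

0.94

~p = 1 − 0.06 = 0.94
q & s = min(a, b) on (0.84, 0.95) = 0.84
~p & (q & s) = min(a, b) on (0.94, 0.84) = 0.84
~p = 1 − 0.06 = 0.94
~p & s = min(a, b) on (0.94, 0.95) = 0.94
~p = 1 − 0.06 = 0.94
(~p & s) & ~p = min(a, b) on (0.94, 0.94) = 0.94
(~p & (q & s)) | ((~p & s) & ~p) = max(a, b) on (0.84, 0.94) = 0.94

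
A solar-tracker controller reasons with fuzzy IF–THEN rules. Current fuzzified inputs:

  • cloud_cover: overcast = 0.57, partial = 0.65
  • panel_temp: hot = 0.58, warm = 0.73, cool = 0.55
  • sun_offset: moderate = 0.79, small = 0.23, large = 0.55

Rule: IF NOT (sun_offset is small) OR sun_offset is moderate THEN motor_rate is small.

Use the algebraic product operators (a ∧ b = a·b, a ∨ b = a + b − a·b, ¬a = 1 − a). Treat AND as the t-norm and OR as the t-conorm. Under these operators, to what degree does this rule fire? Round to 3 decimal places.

0.952

firing strength: ¬small=1−0.23=0.77, moderate=0.79; OR[a + b − a·b] → w = 0.9517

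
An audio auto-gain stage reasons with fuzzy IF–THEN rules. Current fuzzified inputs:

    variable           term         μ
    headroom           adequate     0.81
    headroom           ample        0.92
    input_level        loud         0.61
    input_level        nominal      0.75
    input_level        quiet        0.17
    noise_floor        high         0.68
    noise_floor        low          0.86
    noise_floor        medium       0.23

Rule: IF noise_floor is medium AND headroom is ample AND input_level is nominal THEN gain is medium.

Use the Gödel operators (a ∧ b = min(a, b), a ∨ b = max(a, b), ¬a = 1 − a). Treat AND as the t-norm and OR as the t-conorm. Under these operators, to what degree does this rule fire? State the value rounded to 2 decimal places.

firing strength: medium=0.23, ample=0.92, nominal=0.75; AND[min(a, b)] → w = 0.23

0.23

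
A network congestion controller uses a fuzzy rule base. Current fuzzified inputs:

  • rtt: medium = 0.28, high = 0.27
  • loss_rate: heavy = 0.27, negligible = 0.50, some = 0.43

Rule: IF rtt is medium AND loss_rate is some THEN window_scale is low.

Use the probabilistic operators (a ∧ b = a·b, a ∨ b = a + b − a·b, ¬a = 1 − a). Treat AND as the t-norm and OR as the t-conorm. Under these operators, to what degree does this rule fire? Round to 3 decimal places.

firing strength: medium=0.28, some=0.43; AND[a·b] → w = 0.1204

0.120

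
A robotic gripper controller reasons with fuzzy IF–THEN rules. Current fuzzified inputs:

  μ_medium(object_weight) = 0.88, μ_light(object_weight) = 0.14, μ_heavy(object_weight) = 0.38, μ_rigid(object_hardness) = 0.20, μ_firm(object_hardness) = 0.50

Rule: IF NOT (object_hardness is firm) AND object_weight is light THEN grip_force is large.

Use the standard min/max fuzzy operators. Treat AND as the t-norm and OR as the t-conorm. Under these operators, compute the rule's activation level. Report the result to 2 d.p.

0.14

firing strength: ¬firm=1−0.50=0.50, light=0.14; AND[min(a, b)] → w = 0.14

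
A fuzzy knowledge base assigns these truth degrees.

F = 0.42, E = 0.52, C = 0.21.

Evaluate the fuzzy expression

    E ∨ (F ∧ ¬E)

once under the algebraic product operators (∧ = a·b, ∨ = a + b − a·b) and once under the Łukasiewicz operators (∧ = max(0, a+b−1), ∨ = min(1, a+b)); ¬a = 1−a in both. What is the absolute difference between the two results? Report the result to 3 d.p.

0.097

Under algebraic product:
  ¬E = 1 − 0.5200 = 0.4800
  F ∧ ¬E = a·b on (0.4200, 0.4800) = 0.2016
  E ∨ (F ∧ ¬E) = a + b − a·b on (0.5200, 0.2016) = 0.6168
  → value = 0.6168
Under Łukasiewicz:
  ¬E = 1 − 0.52 = 0.48
  F ∧ ¬E = max(0, a+b−1) on (0.42, 0.48) = 0.00
  E ∨ (F ∧ ¬E) = min(1, a+b) on (0.52, 0.00) = 0.52
  → value = 0.5200
|0.6168 − 0.5200| = 0.097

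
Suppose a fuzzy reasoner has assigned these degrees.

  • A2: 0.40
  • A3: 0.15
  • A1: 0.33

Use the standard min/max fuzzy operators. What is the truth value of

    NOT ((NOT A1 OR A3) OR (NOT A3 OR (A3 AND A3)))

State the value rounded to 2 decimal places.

0.15

NOT A1 = 1 − 0.33 = 0.67
NOT A1 OR A3 = max(a, b) on (0.67, 0.15) = 0.67
NOT A3 = 1 − 0.15 = 0.85
A3 AND A3 = min(a, b) on (0.15, 0.15) = 0.15
NOT A3 OR (A3 AND A3) = max(a, b) on (0.85, 0.15) = 0.85
(NOT A1 OR A3) OR (NOT A3 OR (A3 AND A3)) = max(a, b) on (0.67, 0.85) = 0.85
NOT ((NOT A1 OR A3) OR (NOT A3 OR (A3 AND A3))) = 1 − 0.85 = 0.15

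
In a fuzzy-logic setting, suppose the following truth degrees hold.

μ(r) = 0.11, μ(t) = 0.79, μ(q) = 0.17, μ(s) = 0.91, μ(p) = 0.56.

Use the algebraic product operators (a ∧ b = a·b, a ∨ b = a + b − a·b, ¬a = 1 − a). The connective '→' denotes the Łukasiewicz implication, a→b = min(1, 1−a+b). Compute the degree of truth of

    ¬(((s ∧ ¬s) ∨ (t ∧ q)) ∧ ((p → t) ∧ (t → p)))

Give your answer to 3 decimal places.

0.842

¬s = 1 − 0.9100 = 0.0900
s ∧ ¬s = a·b on (0.9100, 0.0900) = 0.0819
t ∧ q = a·b on (0.7900, 0.1700) = 0.1343
(s ∧ ¬s) ∨ (t ∧ q) = a + b − a·b on (0.0819, 0.1343) = 0.2052
p → t  [Łukasiewicz: min(1, 1−a+b)] with a=0.5600, b=0.7900 → 1.0000
t → p  [Łukasiewicz: min(1, 1−a+b)] with a=0.7900, b=0.5600 → 0.7700
(p → t) ∧ (t → p) = a·b on (1.0000, 0.7700) = 0.7700
((s ∧ ¬s) ∨ (t ∧ q)) ∧ ((p → t) ∧ (t → p)) = a·b on (0.2052, 0.7700) = 0.1580
¬(((s ∧ ¬s) ∨ (t ∧ q)) ∧ ((p → t) ∧ (t → p))) = 1 − 0.1580 = 0.8420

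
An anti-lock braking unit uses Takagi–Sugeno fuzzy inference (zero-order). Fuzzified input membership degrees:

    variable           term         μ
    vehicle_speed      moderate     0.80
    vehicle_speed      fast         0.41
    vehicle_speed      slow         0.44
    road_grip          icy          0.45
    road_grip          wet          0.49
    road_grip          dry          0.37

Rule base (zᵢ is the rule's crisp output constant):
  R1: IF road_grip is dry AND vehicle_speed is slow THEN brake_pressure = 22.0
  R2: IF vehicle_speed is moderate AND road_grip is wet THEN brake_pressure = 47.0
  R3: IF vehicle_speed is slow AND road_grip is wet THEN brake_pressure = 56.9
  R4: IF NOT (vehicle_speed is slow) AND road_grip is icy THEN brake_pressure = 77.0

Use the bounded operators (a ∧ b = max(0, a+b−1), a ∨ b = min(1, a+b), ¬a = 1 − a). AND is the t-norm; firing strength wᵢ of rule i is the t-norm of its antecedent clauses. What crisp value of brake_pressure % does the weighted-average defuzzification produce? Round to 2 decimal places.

R1 (z=22.0): dry=0.37, slow=0.44; AND[max(0, a+b−1)] → w = 0.00
R2 (z=47.0): moderate=0.80, wet=0.49; AND[max(0, a+b−1)] → w = 0.29
R3 (z=56.9): slow=0.44, wet=0.49; AND[max(0, a+b−1)] → w = 0.00
R4 (z=77.0): ¬slow=1−0.44=0.56, icy=0.45; AND[max(0, a+b−1)] → w = 0.01
Weighted average = (0.00·22.0 + 0.29·47.0 + 0.00·56.9 + 0.01·77.0) / (0.00 + 0.29 + 0.00 + 0.01)
  = 14.4000 / 0.3000 = 48.00

48.00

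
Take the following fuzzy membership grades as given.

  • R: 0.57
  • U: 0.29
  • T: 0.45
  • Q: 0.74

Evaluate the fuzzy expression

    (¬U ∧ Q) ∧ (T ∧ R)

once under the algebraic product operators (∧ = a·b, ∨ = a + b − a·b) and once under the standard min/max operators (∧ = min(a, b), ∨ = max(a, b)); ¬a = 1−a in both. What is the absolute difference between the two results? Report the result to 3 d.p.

0.315

Under algebraic product:
  ¬U = 1 − 0.2900 = 0.7100
  ¬U ∧ Q = a·b on (0.7100, 0.7400) = 0.5254
  T ∧ R = a·b on (0.4500, 0.5700) = 0.2565
  (¬U ∧ Q) ∧ (T ∧ R) = a·b on (0.5254, 0.2565) = 0.1348
  → value = 0.1348
Under standard min/max:
  ¬U = 1 − 0.29 = 0.71
  ¬U ∧ Q = min(a, b) on (0.71, 0.74) = 0.71
  T ∧ R = min(a, b) on (0.45, 0.57) = 0.45
  (¬U ∧ Q) ∧ (T ∧ R) = min(a, b) on (0.71, 0.45) = 0.45
  → value = 0.4500
|0.1348 − 0.4500| = 0.315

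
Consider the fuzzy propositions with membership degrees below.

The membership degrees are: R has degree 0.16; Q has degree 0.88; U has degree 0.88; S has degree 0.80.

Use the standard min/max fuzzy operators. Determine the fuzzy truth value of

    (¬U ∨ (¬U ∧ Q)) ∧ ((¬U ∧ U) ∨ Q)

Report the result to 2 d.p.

0.12

¬U = 1 − 0.88 = 0.12
¬U = 1 − 0.88 = 0.12
¬U ∧ Q = min(a, b) on (0.12, 0.88) = 0.12
¬U ∨ (¬U ∧ Q) = max(a, b) on (0.12, 0.12) = 0.12
¬U = 1 − 0.88 = 0.12
¬U ∧ U = min(a, b) on (0.12, 0.88) = 0.12
(¬U ∧ U) ∨ Q = max(a, b) on (0.12, 0.88) = 0.88
(¬U ∨ (¬U ∧ Q)) ∧ ((¬U ∧ U) ∨ Q) = min(a, b) on (0.12, 0.88) = 0.12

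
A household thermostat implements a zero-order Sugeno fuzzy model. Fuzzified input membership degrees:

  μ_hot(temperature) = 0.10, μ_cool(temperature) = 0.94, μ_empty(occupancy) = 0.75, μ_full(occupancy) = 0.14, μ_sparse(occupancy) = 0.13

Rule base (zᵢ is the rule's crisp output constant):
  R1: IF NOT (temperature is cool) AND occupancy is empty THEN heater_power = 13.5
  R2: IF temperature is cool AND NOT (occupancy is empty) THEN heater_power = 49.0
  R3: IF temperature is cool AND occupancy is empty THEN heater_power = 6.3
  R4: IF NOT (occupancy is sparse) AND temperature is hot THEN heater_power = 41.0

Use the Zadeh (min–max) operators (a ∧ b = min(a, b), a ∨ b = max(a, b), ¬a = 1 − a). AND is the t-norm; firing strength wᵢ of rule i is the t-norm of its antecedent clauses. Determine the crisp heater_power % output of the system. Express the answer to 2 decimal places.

18.87

R1 (z=13.5): ¬cool=1−0.94=0.06, empty=0.75; AND[min(a, b)] → w = 0.06
R2 (z=49.0): cool=0.94, ¬empty=1−0.75=0.25; AND[min(a, b)] → w = 0.25
R3 (z=6.3): cool=0.94, empty=0.75; AND[min(a, b)] → w = 0.75
R4 (z=41.0): ¬sparse=1−0.13=0.87, hot=0.10; AND[min(a, b)] → w = 0.10
Weighted average = (0.06·13.5 + 0.25·49.0 + 0.75·6.3 + 0.10·41.0) / (0.06 + 0.25 + 0.75 + 0.10)
  = 21.8850 / 1.1600 = 18.87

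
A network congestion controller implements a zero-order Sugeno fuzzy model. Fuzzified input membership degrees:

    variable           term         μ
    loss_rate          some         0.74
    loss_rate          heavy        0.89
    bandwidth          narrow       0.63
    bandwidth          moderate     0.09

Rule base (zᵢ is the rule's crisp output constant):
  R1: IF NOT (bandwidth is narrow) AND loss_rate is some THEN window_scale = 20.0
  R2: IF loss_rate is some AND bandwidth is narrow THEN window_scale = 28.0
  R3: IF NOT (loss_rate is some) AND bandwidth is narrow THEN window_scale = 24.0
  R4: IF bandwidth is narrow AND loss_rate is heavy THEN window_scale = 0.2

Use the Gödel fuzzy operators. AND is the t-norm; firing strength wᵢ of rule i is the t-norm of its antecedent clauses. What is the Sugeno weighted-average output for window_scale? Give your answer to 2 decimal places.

R1 (z=20.0): ¬narrow=1−0.63=0.37, some=0.74; AND[min(a, b)] → w = 0.37
R2 (z=28.0): some=0.74, narrow=0.63; AND[min(a, b)] → w = 0.63
R3 (z=24.0): ¬some=1−0.74=0.26, narrow=0.63; AND[min(a, b)] → w = 0.26
R4 (z=0.2): narrow=0.63, heavy=0.89; AND[min(a, b)] → w = 0.63
Weighted average = (0.37·20.0 + 0.63·28.0 + 0.26·24.0 + 0.63·0.2) / (0.37 + 0.63 + 0.26 + 0.63)
  = 31.4060 / 1.8900 = 16.62

16.62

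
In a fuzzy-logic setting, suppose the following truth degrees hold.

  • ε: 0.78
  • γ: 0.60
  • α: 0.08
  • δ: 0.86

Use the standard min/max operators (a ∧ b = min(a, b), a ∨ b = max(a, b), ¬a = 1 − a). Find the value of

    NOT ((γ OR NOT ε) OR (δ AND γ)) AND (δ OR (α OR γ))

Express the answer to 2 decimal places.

0.40

NOT ε = 1 − 0.78 = 0.22
γ OR NOT ε = max(a, b) on (0.60, 0.22) = 0.60
δ AND γ = min(a, b) on (0.86, 0.60) = 0.60
(γ OR NOT ε) OR (δ AND γ) = max(a, b) on (0.60, 0.60) = 0.60
NOT ((γ OR NOT ε) OR (δ AND γ)) = 1 − 0.60 = 0.40
α OR γ = max(a, b) on (0.08, 0.60) = 0.60
δ OR (α OR γ) = max(a, b) on (0.86, 0.60) = 0.86
NOT ((γ OR NOT ε) OR (δ AND γ)) AND (δ OR (α OR γ)) = min(a, b) on (0.40, 0.86) = 0.40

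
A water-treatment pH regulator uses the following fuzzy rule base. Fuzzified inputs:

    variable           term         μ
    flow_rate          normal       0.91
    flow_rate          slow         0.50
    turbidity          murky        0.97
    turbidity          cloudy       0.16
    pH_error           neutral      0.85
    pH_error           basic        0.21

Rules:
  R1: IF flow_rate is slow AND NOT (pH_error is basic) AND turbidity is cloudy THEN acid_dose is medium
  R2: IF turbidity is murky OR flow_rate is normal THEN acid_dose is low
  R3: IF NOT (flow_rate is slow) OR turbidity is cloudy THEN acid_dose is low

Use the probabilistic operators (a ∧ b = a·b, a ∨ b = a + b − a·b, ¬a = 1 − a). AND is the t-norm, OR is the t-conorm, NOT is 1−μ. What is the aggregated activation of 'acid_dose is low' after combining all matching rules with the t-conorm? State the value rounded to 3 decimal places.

0.999

R1: slow=0.50, ¬basic=1−0.21=0.79, cloudy=0.16; AND[a·b] → w = 0.0632
R2: murky=0.97, normal=0.91; OR[a + b − a·b] → w = 0.9973
R3: ¬slow=1−0.50=0.50, cloudy=0.16; OR[a + b − a·b] → w = 0.5800
Rules with consequent 'low': {R2, R3} → strengths 0.9973, 0.5800
Aggregate via t-conorm [a + b − a·b]: 0.9989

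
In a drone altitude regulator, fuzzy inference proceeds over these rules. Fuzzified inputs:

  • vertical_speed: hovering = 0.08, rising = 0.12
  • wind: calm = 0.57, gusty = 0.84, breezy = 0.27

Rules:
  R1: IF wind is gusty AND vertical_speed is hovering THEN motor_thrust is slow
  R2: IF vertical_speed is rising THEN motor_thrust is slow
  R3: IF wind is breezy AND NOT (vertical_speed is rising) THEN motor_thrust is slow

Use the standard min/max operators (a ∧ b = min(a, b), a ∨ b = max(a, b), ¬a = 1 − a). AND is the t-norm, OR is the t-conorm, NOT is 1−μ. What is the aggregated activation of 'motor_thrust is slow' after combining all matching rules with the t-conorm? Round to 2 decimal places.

R1: gusty=0.84, hovering=0.08; AND[min(a, b)] → w = 0.08
R2: rising=0.12 → w = 0.12
R3: breezy=0.27, ¬rising=1−0.12=0.88; AND[min(a, b)] → w = 0.27
Rules with consequent 'slow': {R1, R2, R3} → strengths 0.08, 0.12, 0.27
Aggregate via t-conorm [max(a, b)]: 0.27

0.27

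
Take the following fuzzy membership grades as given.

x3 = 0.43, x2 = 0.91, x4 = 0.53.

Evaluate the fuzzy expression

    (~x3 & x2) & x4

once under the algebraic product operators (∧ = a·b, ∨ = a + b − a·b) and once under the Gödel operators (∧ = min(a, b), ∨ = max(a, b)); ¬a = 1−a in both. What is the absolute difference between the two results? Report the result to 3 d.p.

Under algebraic product:
  ~x3 = 1 − 0.4300 = 0.5700
  ~x3 & x2 = a·b on (0.5700, 0.9100) = 0.5187
  (~x3 & x2) & x4 = a·b on (0.5187, 0.5300) = 0.2749
  → value = 0.2749
Under Gödel:
  ~x3 = 1 − 0.43 = 0.57
  ~x3 & x2 = min(a, b) on (0.57, 0.91) = 0.57
  (~x3 & x2) & x4 = min(a, b) on (0.57, 0.53) = 0.53
  → value = 0.5300
|0.2749 − 0.5300| = 0.255

0.255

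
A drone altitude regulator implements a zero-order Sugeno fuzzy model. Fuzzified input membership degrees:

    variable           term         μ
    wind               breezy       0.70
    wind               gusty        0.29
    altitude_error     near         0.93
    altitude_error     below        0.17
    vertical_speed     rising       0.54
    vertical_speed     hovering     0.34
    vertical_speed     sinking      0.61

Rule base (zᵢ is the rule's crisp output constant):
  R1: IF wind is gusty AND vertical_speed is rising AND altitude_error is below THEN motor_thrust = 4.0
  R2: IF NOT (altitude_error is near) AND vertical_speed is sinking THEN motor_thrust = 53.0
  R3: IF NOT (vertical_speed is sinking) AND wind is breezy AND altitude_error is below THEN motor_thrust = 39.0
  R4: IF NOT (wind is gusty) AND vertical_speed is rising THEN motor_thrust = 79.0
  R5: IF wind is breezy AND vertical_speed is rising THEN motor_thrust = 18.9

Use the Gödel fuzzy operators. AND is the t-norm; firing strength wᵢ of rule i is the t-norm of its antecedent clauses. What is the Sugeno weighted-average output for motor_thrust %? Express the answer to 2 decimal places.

R1 (z=4.0): gusty=0.29, rising=0.54, below=0.17; AND[min(a, b)] → w = 0.17
R2 (z=53.0): ¬near=1−0.93=0.07, sinking=0.61; AND[min(a, b)] → w = 0.07
R3 (z=39.0): ¬sinking=1−0.61=0.39, breezy=0.70, below=0.17; AND[min(a, b)] → w = 0.17
R4 (z=79.0): ¬gusty=1−0.29=0.71, rising=0.54; AND[min(a, b)] → w = 0.54
R5 (z=18.9): breezy=0.70, rising=0.54; AND[min(a, b)] → w = 0.54
Weighted average = (0.17·4.0 + 0.07·53.0 + 0.17·39.0 + 0.54·79.0 + 0.54·18.9) / (0.17 + 0.07 + 0.17 + 0.54 + 0.54)
  = 63.8860 / 1.4900 = 42.88

42.88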